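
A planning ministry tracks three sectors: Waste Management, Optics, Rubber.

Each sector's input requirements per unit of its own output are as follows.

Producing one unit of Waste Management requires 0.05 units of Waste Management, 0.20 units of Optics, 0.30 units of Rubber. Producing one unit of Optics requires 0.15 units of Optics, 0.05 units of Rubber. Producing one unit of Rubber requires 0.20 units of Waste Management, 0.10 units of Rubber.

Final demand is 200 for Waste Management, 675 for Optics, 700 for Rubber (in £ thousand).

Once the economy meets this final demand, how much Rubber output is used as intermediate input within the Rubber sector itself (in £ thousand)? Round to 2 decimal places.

z_33 = 96.52

I − A =
  [   0.95     0.00    -0.20]
  [  -0.20     0.85     0.00]
  [  -0.30    -0.05     0.90]
Cofactors of I−A, C_ij = (−1)^(i+j)·(minor ij) (rows/columns in the sector order above):
  C_11 = (0.85)(0.90) − (0.00)(-0.05) = 0.7650
  C_12 = −[(-0.20)(0.90) − (0.00)(-0.30)] = 0.1800
  C_13 = (-0.20)(-0.05) − (0.85)(-0.30) = 0.2650
  C_21 = −[(0.00)(0.90) − (-0.20)(-0.05)] = 0.0100
  C_22 = (0.95)(0.90) − (-0.20)(-0.30) = 0.7950
  C_23 = −[(0.95)(-0.05) − (0.00)(-0.30)] = 0.0475
  C_31 = (0.00)(0.00) − (-0.20)(0.85) = 0.1700
  C_32 = −[(0.95)(0.00) − (-0.20)(-0.20)] = 0.0400
  C_33 = (0.95)(0.85) − (0.00)(-0.20) = 0.8075
det(I−A) = Σ_j (I−A)_1j·C_1j = (0.95)(0.7650) + (0.00)(0.1800) + (-0.20)(0.2650) = 0.67375
adj(I−A) = Cᵀ =
  [ 0.7650   0.0100   0.1700]
  [ 0.1800   0.7950   0.0400]
  [ 0.2650   0.0475   0.8075]
(I − A)⁻¹ = adj(I−A) / det(I−A) ≈
  [   1.1354     0.0148     0.2523]
  [   0.2672     1.1800     0.0594]
  [   0.3933     0.0705     1.1985]
First solve x = (I − A)⁻¹ d = adj(I−A)·d / det(I−A); in particular x_3 = (0.2650·200 + 0.0475·675 + 0.8075·700) / 0.67375 = 650.3125 / 0.67375 ≈ 965.2134.
Intermediate flow from 3 to 3: z_33 = a_33 · x_3 = 0.10 × 650.3125 / 0.67375 = 65.03125 / 0.67375 ≈ 96.52.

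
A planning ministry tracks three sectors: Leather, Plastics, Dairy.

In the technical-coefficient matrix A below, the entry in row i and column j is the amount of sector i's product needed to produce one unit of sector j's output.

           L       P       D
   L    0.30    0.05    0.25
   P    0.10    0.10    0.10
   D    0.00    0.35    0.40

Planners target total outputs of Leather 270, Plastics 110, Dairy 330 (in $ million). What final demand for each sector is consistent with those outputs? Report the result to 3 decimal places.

d_L = 101.000, d_P = 39.000, d_D = 159.500

I − A =
  [   0.70    -0.05    -0.25]
  [  -0.10     0.90    -0.10]
  [   0.00    -0.35     0.60]
d = (I − A) x:
  d_L = (+0.70)·270 + (-0.05)·110 + (-0.25)·330 = 101.000
  d_P = (-0.10)·270 + (+0.90)·110 + (-0.10)·330 = 39.000
  d_D = (+0.00)·270 + (-0.35)·110 + (+0.60)·330 = 159.500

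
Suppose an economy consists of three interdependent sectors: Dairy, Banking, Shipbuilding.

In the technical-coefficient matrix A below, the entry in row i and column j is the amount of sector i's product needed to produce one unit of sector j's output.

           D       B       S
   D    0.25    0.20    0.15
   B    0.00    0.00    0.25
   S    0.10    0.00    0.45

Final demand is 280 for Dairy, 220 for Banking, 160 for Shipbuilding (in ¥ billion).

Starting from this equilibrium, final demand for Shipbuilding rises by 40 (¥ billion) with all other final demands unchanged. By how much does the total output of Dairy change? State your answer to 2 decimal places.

Δx_D = 20.38

I − A =
  [   0.75    -0.20    -0.15]
  [   0.00     1.00    -0.25]
  [  -0.10     0.00     0.55]
Cofactors of I−A, C_ij = (−1)^(i+j)·(minor ij) (rows/columns in the sector order above):
  C_11 = (1.00)(0.55) − (-0.25)(0.00) = 0.5500
  C_12 = −[(0.00)(0.55) − (-0.25)(-0.10)] = 0.0250
  C_13 = (0.00)(0.00) − (1.00)(-0.10) = 0.1000
  C_21 = −[(-0.20)(0.55) − (-0.15)(0.00)] = 0.1100
  C_22 = (0.75)(0.55) − (-0.15)(-0.10) = 0.3975
  C_23 = −[(0.75)(0.00) − (-0.20)(-0.10)] = 0.0200
  C_31 = (-0.20)(-0.25) − (-0.15)(1.00) = 0.2000
  C_32 = −[(0.75)(-0.25) − (-0.15)(0.00)] = 0.1875
  C_33 = (0.75)(1.00) − (-0.20)(0.00) = 0.7500
det(I−A) = Σ_j (I−A)_1j·C_1j = (0.75)(0.5500) + (-0.20)(0.0250) + (-0.15)(0.1000) = 0.3925
adj(I−A) = Cᵀ =
  [ 0.5500   0.1100   0.2000]
  [ 0.0250   0.3975   0.1875]
  [ 0.1000   0.0200   0.7500]
(I − A)⁻¹ = adj(I−A) / det(I−A) ≈
  [   1.4013     0.2803     0.5096]
  [   0.0637     1.0127     0.4777]
  [   0.2548     0.0510     1.9108]
Δx = (I − A)⁻¹ Δd with Δd having +40 in the Shipbuilding component and 0 elsewhere.
So Δx_D = L_DS · (+40), where L_DS = adj(I−A)_DS / det(I−A) = 0.2000 / 0.3925.
Δx_D = 0.2000 × (+40) / 0.3925 = 8.00 / 0.3925 ≈ 20.38.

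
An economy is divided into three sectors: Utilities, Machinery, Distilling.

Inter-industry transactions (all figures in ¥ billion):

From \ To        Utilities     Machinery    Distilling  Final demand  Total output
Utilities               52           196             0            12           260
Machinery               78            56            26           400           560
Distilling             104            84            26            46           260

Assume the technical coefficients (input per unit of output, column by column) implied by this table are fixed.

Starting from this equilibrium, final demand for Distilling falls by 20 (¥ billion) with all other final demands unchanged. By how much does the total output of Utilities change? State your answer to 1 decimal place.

Δx_U = -1.3

Technical coefficients a_ij = z_ij / X_j:
  a_UU = 52/260 = 0.20, a_MU = 78/260 = 0.30, a_DU = 104/260 = 0.40
  a_UM = 196/560 = 0.35, a_MM = 56/560 = 0.10, a_DM = 84/560 = 0.15
  a_UD = 0/260 = 0.00, a_MD = 26/260 = 0.10, a_DD = 26/260 = 0.10
I − A =
  [   0.80    -0.35     0.00]
  [  -0.30     0.90    -0.10]
  [  -0.40    -0.15     0.90]
Cofactors of I−A, C_ij = (−1)^(i+j)·(minor ij) (rows/columns in the sector order above):
  C_11 = (0.90)(0.90) − (-0.10)(-0.15) = 0.7950
  C_12 = −[(-0.30)(0.90) − (-0.10)(-0.40)] = 0.3100
  C_13 = (-0.30)(-0.15) − (0.90)(-0.40) = 0.4050
  C_21 = −[(-0.35)(0.90) − (0.00)(-0.15)] = 0.3150
  C_22 = (0.80)(0.90) − (0.00)(-0.40) = 0.7200
  C_23 = −[(0.80)(-0.15) − (-0.35)(-0.40)] = 0.2600
  C_31 = (-0.35)(-0.10) − (0.00)(0.90) = 0.0350
  C_32 = −[(0.80)(-0.10) − (0.00)(-0.30)] = 0.0800
  C_33 = (0.80)(0.90) − (-0.35)(-0.30) = 0.6150
det(I−A) = Σ_j (I−A)_1j·C_1j = (0.80)(0.7950) + (-0.35)(0.3100) + (0.00)(0.4050) = 0.5275
adj(I−A) = Cᵀ =
  [ 0.7950   0.3150   0.0350]
  [ 0.3100   0.7200   0.0800]
  [ 0.4050   0.2600   0.6150]
(I − A)⁻¹ = adj(I−A) / det(I−A) ≈
  [   1.5071     0.5972     0.0664]
  [   0.5877     1.3649     0.1517]
  [   0.7678     0.4929     1.1659]
Δx = (I − A)⁻¹ Δd with Δd having -20 in the Distilling component and 0 elsewhere.
So Δx_U = L_UD · (-20), where L_UD = adj(I−A)_UD / det(I−A) = 0.0350 / 0.5275.
Δx_U = 0.0350 × (-20) / 0.5275 = -0.70 / 0.5275 ≈ -1.3.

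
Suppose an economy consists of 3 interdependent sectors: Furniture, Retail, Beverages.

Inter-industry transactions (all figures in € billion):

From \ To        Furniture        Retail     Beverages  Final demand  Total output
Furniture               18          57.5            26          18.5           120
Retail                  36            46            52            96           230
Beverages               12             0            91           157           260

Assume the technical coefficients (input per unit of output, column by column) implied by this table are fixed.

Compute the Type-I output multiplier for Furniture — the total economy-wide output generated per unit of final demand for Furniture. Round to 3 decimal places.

m_1 = 2.143

Technical coefficients a_ij = z_ij / X_j:
  a_11 = 18/120 = 0.15, a_21 = 36/120 = 0.30, a_31 = 12/120 = 0.10
  a_12 = 57.5/230 = 0.25, a_22 = 46/230 = 0.20, a_32 = 0/230 = 0.00
  a_13 = 26/260 = 0.10, a_23 = 52/260 = 0.20, a_33 = 91/260 = 0.35
I − A =
  [   0.85    -0.25    -0.10]
  [  -0.30     0.80    -0.20]
  [  -0.10     0.00     0.65]
Cofactors of I−A, C_ij = (−1)^(i+j)·(minor ij) (rows/columns in the sector order above):
  C_11 = (0.80)(0.65) − (-0.20)(0.00) = 0.5200
  C_12 = −[(-0.30)(0.65) − (-0.20)(-0.10)] = 0.2150
  C_13 = (-0.30)(0.00) − (0.80)(-0.10) = 0.0800
  C_21 = −[(-0.25)(0.65) − (-0.10)(0.00)] = 0.1625
  C_22 = (0.85)(0.65) − (-0.10)(-0.10) = 0.5425
  C_23 = −[(0.85)(0.00) − (-0.25)(-0.10)] = 0.0250
  C_31 = (-0.25)(-0.20) − (-0.10)(0.80) = 0.1300
  C_32 = −[(0.85)(-0.20) − (-0.10)(-0.30)] = 0.2000
  C_33 = (0.85)(0.80) − (-0.25)(-0.30) = 0.6050
det(I−A) = Σ_j (I−A)_1j·C_1j = (0.85)(0.5200) + (-0.25)(0.2150) + (-0.10)(0.0800) = 0.38025
adj(I−A) = Cᵀ =
  [ 0.5200   0.1625   0.1300]
  [ 0.2150   0.5425   0.2000]
  [ 0.0800   0.0250   0.6050]
(I − A)⁻¹ = adj(I−A) / det(I−A) ≈
  [   1.3675     0.4274     0.3419]
  [   0.5654     1.4267     0.5260]
  [   0.2104     0.0657     1.5911]
The output multiplier for sector j is the column-j sum of the Leontief inverse (I − A)⁻¹ = adj(I−A) / det(I−A).
Column 1 of adj(I−A): (0.5200, 0.2150, 0.0800); det(I−A) = 0.38025.
m_1 = (0.5200 + 0.2150 + 0.0800) / 0.38025 = 0.815 / 0.38025 ≈ 2.143.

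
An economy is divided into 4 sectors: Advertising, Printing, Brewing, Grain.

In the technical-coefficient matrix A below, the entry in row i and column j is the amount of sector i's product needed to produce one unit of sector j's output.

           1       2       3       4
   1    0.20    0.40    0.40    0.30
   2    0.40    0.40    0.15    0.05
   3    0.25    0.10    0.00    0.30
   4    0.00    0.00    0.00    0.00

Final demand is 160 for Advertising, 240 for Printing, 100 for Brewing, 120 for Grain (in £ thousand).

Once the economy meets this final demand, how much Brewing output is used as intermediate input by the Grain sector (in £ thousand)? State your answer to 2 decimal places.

z_34 = 36.00

I − A =
  [   0.80    -0.40    -0.40    -0.30]
  [  -0.40     0.60    -0.15    -0.05]
  [  -0.25    -0.10     1.00    -0.30]
  [   0.00     0.00     0.00     1.00]
Compute the cofactors C_ij = (−1)^(i+j)·(3×3 minor ij) of I−A; the adjugate is their transpose:
adj(I−A) = Cᵀ =
  [ 0.58500   0.44000   0.30000   0.28750]
  [ 0.43750   0.70000   0.28000   0.25025]
  [ 0.19000   0.18000   0.32000   0.16200]
  [ 0.00000   0.00000   0.00000   0.21700]
det(I−A) = Σ_j (I−A)_1j·C_1j = (0.80)(0.58500) + (-0.40)(0.43750) + (-0.40)(0.19000) + (-0.30)(0.00000) = 0.2170
(I − A)⁻¹ = adj(I−A) / det(I−A) ≈
  [   2.6959     2.0276     1.3825     1.3249]
  [   2.0161     3.2258     1.2903     1.1532]
  [   0.8756     0.8295     1.4747     0.7465]
  [   0.0000     0.0000     0.0000     1.0000]
First solve x = (I − A)⁻¹ d = adj(I−A)·d / det(I−A); in particular x_4 = (0.00000·160 + 0.00000·240 + 0.00000·100 + 0.21700·120) / 0.2170 = 26.04 / 0.2170 = 120.0000.
Intermediate flow from 3 to 4: z_34 = a_34 · x_4 = 0.30 × 26.04 / 0.2170 = 7.812 / 0.2170 = 36.00.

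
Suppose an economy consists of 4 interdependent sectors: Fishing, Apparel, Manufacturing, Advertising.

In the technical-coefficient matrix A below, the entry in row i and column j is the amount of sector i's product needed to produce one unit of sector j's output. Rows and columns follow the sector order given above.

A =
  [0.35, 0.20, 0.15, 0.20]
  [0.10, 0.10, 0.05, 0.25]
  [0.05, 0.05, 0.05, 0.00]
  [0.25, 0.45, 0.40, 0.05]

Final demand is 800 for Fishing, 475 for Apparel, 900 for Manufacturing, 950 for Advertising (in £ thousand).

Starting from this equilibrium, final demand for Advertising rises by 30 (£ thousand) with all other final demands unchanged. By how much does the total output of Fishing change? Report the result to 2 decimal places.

Δx_1 = 18.32

I − A =
  [   0.65    -0.20    -0.15    -0.20]
  [  -0.10     0.90    -0.05    -0.25]
  [  -0.05    -0.05     0.95     0.00]
  [  -0.25    -0.45    -0.40     0.95]
Compute the cofactors C_ij = (−1)^(i+j)·(3×3 minor ij) of I−A; the adjugate is their transpose:
adj(I−A) = Cᵀ =
  [ 0.698000   0.277125   0.217375   0.219875]
  [ 0.157000   0.528000   0.125000   0.172000]
  [ 0.045000   0.042375   0.397125   0.020625]
  [ 0.277000   0.340875   0.283625   0.527125]
det(I−A) = Σ_j (I−A)_1j·C_1j = (0.65)(0.698000) + (-0.20)(0.157000) + (-0.15)(0.045000) + (-0.20)(0.277000) = 0.36015
(I − A)⁻¹ = adj(I−A) / det(I−A) ≈
  [   1.9381     0.7695     0.6036     0.6105]
  [   0.4359     1.4661     0.3471     0.4776]
  [   0.1249     0.1177     1.1027     0.0573]
  [   0.7691     0.9465     0.7875     1.4636]
Δx = (I − A)⁻¹ Δd with Δd having +30 in the Advertising component and 0 elsewhere.
So Δx_1 = L_14 · (+30), where L_14 = adj(I−A)_14 / det(I−A) = 0.219875 / 0.36015.
Δx_1 = 0.219875 × (+30) / 0.36015 = 6.59625 / 0.36015 ≈ 18.32.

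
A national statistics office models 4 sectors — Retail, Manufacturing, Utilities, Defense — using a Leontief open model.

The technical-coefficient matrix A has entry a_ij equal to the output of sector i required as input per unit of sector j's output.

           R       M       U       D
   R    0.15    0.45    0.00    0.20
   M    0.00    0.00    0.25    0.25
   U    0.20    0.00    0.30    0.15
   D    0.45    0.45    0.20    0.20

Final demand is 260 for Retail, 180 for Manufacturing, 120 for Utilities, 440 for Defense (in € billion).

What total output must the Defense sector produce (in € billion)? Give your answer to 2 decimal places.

I − A =
  [   0.85    -0.45     0.00    -0.20]
  [   0.00     1.00    -0.25    -0.25]
  [  -0.20     0.00     0.70    -0.15]
  [  -0.45    -0.45    -0.20     0.80]
Compute the cofactors C_ij = (−1)^(i+j)·(3×3 minor ij) of I−A; the adjugate is their transpose:
adj(I−A) = Cᵀ =
  [ 0.434375   0.301500   0.175000   0.235625]
  [ 0.145625   0.379500   0.190000   0.190625]
  [ 0.205000   0.177750   0.443750   0.190000]
  [ 0.377500   0.427500   0.316250   0.572500]
det(I−A) = Σ_j (I−A)_1j·C_1j = (0.85)(0.434375) + (-0.45)(0.145625) + (0.00)(0.205000) + (-0.20)(0.377500) = 0.2281875
(I − A)⁻¹ = adj(I−A) / det(I−A) ≈
  [   1.9036     1.3213     0.7669     1.0326]
  [   0.6382     1.6631     0.8326     0.8354]
  [   0.8984     0.7790     1.9447     0.8326]
  [   1.6543     1.8735     1.3859     2.5089]
x = (I − A)⁻¹ d = adj(I−A)·d / det(I−A), with det(I−A) = 0.2281875:
  x_R = (0.434375·260 + 0.301500·180 + 0.175000·120 + 0.235625·440) / 0.2281875 = 291.8825 / 0.2281875 ≈ 1279.13
  x_M = (0.145625·260 + 0.379500·180 + 0.190000·120 + 0.190625·440) / 0.2281875 = 212.8475 / 0.2281875 ≈ 932.77
  x_U = (0.205000·260 + 0.177750·180 + 0.443750·120 + 0.190000·440) / 0.2281875 = 222.145 / 0.2281875 ≈ 973.52
  x_D = (0.377500·260 + 0.427500·180 + 0.316250·120 + 0.572500·440) / 0.2281875 = 464.95 / 0.2281875 ≈ 2037.58

x_D = 2037.58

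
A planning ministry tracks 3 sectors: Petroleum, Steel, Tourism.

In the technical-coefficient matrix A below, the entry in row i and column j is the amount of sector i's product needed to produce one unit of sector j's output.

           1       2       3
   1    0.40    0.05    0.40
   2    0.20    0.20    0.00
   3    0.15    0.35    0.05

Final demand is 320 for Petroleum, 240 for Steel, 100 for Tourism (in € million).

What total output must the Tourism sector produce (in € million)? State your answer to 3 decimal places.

I − A =
  [   0.60    -0.05    -0.40]
  [  -0.20     0.80     0.00]
  [  -0.15    -0.35     0.95]
Cofactors of I−A, C_ij = (−1)^(i+j)·(minor ij) (rows/columns in the sector order above):
  C_11 = (0.80)(0.95) − (0.00)(-0.35) = 0.7600
  C_12 = −[(-0.20)(0.95) − (0.00)(-0.15)] = 0.1900
  C_13 = (-0.20)(-0.35) − (0.80)(-0.15) = 0.1900
  C_21 = −[(-0.05)(0.95) − (-0.40)(-0.35)] = 0.1875
  C_22 = (0.60)(0.95) − (-0.40)(-0.15) = 0.5100
  C_23 = −[(0.60)(-0.35) − (-0.05)(-0.15)] = 0.2175
  C_31 = (-0.05)(0.00) − (-0.40)(0.80) = 0.3200
  C_32 = −[(0.60)(0.00) − (-0.40)(-0.20)] = 0.0800
  C_33 = (0.60)(0.80) − (-0.05)(-0.20) = 0.4700
det(I−A) = Σ_j (I−A)_1j·C_1j = (0.60)(0.7600) + (-0.05)(0.1900) + (-0.40)(0.1900) = 0.3705
adj(I−A) = Cᵀ =
  [ 0.7600   0.1875   0.3200]
  [ 0.1900   0.5100   0.0800]
  [ 0.1900   0.2175   0.4700]
(I − A)⁻¹ = adj(I−A) / det(I−A) ≈
  [   2.0513     0.5061     0.8637]
  [   0.5128     1.3765     0.2159]
  [   0.5128     0.5870     1.2686]
x = (I − A)⁻¹ d = adj(I−A)·d / det(I−A), with det(I−A) = 0.3705:
  x_1 = (0.7600·320 + 0.1875·240 + 0.3200·100) / 0.3705 = 320.20 / 0.3705 ≈ 864.238
  x_2 = (0.1900·320 + 0.5100·240 + 0.0800·100) / 0.3705 = 191.20 / 0.3705 ≈ 516.059
  x_3 = (0.1900·320 + 0.2175·240 + 0.4700·100) / 0.3705 = 160.00 / 0.3705 ≈ 431.849

x_3 = 431.849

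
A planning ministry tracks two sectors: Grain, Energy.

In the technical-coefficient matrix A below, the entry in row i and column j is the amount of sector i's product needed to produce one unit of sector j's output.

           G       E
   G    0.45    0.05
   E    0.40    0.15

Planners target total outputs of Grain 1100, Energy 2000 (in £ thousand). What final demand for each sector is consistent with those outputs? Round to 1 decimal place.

d_G = 505.0, d_E = 1260.0

I − A =
  [   0.55    -0.05]
  [  -0.40     0.85]
d = (I − A) x:
  d_G = (+0.55)·1100 + (-0.05)·2000 = 505.0
  d_E = (-0.40)·1100 + (+0.85)·2000 = 1260.0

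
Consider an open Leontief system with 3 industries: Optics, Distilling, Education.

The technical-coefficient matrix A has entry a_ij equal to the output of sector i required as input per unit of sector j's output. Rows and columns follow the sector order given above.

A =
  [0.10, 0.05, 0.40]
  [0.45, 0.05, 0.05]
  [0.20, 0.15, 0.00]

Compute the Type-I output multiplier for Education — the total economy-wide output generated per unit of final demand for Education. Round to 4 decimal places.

I − A =
  [   0.90    -0.05    -0.40]
  [  -0.45     0.95    -0.05]
  [  -0.20    -0.15     1.00]
Cofactors of I−A, C_ij = (−1)^(i+j)·(minor ij) (rows/columns in the sector order above):
  C_11 = (0.95)(1.00) − (-0.05)(-0.15) = 0.9425
  C_12 = −[(-0.45)(1.00) − (-0.05)(-0.20)] = 0.4600
  C_13 = (-0.45)(-0.15) − (0.95)(-0.20) = 0.2575
  C_21 = −[(-0.05)(1.00) − (-0.40)(-0.15)] = 0.1100
  C_22 = (0.90)(1.00) − (-0.40)(-0.20) = 0.8200
  C_23 = −[(0.90)(-0.15) − (-0.05)(-0.20)] = 0.1450
  C_31 = (-0.05)(-0.05) − (-0.40)(0.95) = 0.3825
  C_32 = −[(0.90)(-0.05) − (-0.40)(-0.45)] = 0.2250
  C_33 = (0.90)(0.95) − (-0.05)(-0.45) = 0.8325
det(I−A) = Σ_j (I−A)_1j·C_1j = (0.90)(0.9425) + (-0.05)(0.4600) + (-0.40)(0.2575) = 0.72225
adj(I−A) = Cᵀ =
  [ 0.9425   0.1100   0.3825]
  [ 0.4600   0.8200   0.2250]
  [ 0.2575   0.1450   0.8325]
(I − A)⁻¹ = adj(I−A) / det(I−A) ≈
  [   1.30495     0.15230     0.52960]
  [   0.63690     1.13534     0.31153]
  [   0.35652     0.20076     1.15265]
The output multiplier for sector j is the column-j sum of the Leontief inverse (I − A)⁻¹ = adj(I−A) / det(I−A).
Column E of adj(I−A): (0.3825, 0.2250, 0.8325); det(I−A) = 0.72225.
m_E = (0.3825 + 0.2250 + 0.8325) / 0.72225 = 1.44 / 0.72225 ≈ 1.9938.

m_E = 1.9938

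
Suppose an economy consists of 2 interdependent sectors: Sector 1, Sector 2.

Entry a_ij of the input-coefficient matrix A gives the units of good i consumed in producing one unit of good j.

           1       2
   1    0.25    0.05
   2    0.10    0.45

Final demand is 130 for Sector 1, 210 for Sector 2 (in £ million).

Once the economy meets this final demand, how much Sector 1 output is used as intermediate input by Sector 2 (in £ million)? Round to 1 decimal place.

I − A =
  [   0.75    -0.05]
  [  -0.10     0.55]
det(I−A) = (0.75)(0.55) − (-0.05)(-0.10) = 0.4075
adj(I−A) = [[0.55, 0.05], [0.10, 0.75]]
(I − A)⁻¹ = adj(I−A) / det(I−A) ≈
  [   1.3497     0.1227]
  [   0.2454     1.8405]
First solve x = (I − A)⁻¹ d = adj(I−A)·d / det(I−A); in particular x_2 = (0.10·130 + 0.75·210) / 0.4075 = 170.50 / 0.4075 ≈ 418.405.
Intermediate flow from 1 to 2: z_12 = a_12 · x_2 = 0.05 × 170.50 / 0.4075 = 8.525 / 0.4075 ≈ 20.9.

z_12 = 20.9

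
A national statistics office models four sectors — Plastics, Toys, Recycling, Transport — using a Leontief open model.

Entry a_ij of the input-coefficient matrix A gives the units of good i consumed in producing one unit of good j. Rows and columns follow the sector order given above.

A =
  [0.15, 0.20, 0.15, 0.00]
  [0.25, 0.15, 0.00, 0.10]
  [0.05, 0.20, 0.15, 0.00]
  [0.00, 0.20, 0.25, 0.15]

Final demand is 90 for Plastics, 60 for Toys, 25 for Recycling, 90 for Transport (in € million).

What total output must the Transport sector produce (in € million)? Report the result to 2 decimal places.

I − A =
  [   0.85    -0.20    -0.15     0.00]
  [  -0.25     0.85     0.00    -0.10]
  [  -0.05    -0.20     0.85     0.00]
  [   0.00    -0.20    -0.25     0.85]
Compute the cofactors C_ij = (−1)^(i+j)·(3×3 minor ij) of I−A; the adjugate is their transpose:
adj(I−A) = Cᵀ =
  [ 0.592125   0.170000   0.110375   0.020000]
  [ 0.181875   0.607750   0.053125   0.071500]
  [ 0.077625   0.153000   0.554625   0.018000]
  [ 0.065625   0.188000   0.175625   0.557750]
det(I−A) = Σ_j (I−A)_1j·C_1j = (0.85)(0.592125) + (-0.20)(0.181875) + (-0.15)(0.077625) + (0.00)(0.065625) = 0.4552875
(I − A)⁻¹ = adj(I−A) / det(I−A) ≈
  [   1.3006     0.3734     0.2424     0.0439]
  [   0.3995     1.3349     0.1167     0.1570]
  [   0.1705     0.3361     1.2182     0.0395]
  [   0.1441     0.4129     0.3857     1.2251]
x = (I − A)⁻¹ d = adj(I−A)·d / det(I−A), with det(I−A) = 0.4552875:
  x_1 = (0.592125·90 + 0.170000·60 + 0.110375·25 + 0.020000·90) / 0.4552875 = 68.050625 / 0.4552875 ≈ 149.47
  x_2 = (0.181875·90 + 0.607750·60 + 0.053125·25 + 0.071500·90) / 0.4552875 = 60.596875 / 0.4552875 ≈ 133.10
  x_3 = (0.077625·90 + 0.153000·60 + 0.554625·25 + 0.018000·90) / 0.4552875 = 31.651875 / 0.4552875 ≈ 69.52
  x_4 = (0.065625·90 + 0.188000·60 + 0.175625·25 + 0.557750·90) / 0.4552875 = 71.774375 / 0.4552875 ≈ 157.65

x_4 = 157.65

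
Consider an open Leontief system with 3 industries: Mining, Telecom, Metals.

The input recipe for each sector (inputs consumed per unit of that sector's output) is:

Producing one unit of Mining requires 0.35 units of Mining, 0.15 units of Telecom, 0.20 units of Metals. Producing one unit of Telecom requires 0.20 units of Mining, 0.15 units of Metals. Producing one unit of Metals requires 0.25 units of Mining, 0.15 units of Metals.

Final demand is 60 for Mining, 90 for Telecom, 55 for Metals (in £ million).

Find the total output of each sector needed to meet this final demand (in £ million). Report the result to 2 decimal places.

x_1 = 176.98, x_2 = 116.55, x_3 = 126.92

I − A =
  [   0.65    -0.20    -0.25]
  [  -0.15     1.00     0.00]
  [  -0.20    -0.15     0.85]
Cofactors of I−A, C_ij = (−1)^(i+j)·(minor ij) (rows/columns in the sector order above):
  C_11 = (1.00)(0.85) − (0.00)(-0.15) = 0.8500
  C_12 = −[(-0.15)(0.85) − (0.00)(-0.20)] = 0.1275
  C_13 = (-0.15)(-0.15) − (1.00)(-0.20) = 0.2225
  C_21 = −[(-0.20)(0.85) − (-0.25)(-0.15)] = 0.2075
  C_22 = (0.65)(0.85) − (-0.25)(-0.20) = 0.5025
  C_23 = −[(0.65)(-0.15) − (-0.20)(-0.20)] = 0.1375
  C_31 = (-0.20)(0.00) − (-0.25)(1.00) = 0.2500
  C_32 = −[(0.65)(0.00) − (-0.25)(-0.15)] = 0.0375
  C_33 = (0.65)(1.00) − (-0.20)(-0.15) = 0.6200
det(I−A) = Σ_j (I−A)_1j·C_1j = (0.65)(0.8500) + (-0.20)(0.1275) + (-0.25)(0.2225) = 0.471375
adj(I−A) = Cᵀ =
  [ 0.8500   0.2075   0.2500]
  [ 0.1275   0.5025   0.0375]
  [ 0.2225   0.1375   0.6200]
(I − A)⁻¹ = adj(I−A) / det(I−A) ≈
  [   1.8032     0.4402     0.5304]
  [   0.2705     1.0660     0.0796]
  [   0.4720     0.2917     1.3153]
x = (I − A)⁻¹ d = adj(I−A)·d / det(I−A), with det(I−A) = 0.471375:
  x_1 = (0.8500·60 + 0.2075·90 + 0.2500·55) / 0.471375 = 83.425 / 0.471375 ≈ 176.98
  x_2 = (0.1275·60 + 0.5025·90 + 0.0375·55) / 0.471375 = 54.9375 / 0.471375 ≈ 116.55
  x_3 = (0.2225·60 + 0.1375·90 + 0.6200·55) / 0.471375 = 59.825 / 0.471375 ≈ 126.92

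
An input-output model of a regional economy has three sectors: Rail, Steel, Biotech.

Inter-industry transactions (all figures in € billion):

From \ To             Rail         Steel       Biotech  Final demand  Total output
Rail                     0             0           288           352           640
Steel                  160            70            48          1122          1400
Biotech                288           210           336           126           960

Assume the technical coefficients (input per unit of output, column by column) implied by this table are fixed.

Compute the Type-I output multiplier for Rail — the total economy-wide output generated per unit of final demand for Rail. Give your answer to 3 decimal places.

Technical coefficients a_ij = z_ij / X_j:
  a_RR = 0/640 = 0.00, a_SR = 160/640 = 0.25, a_BR = 288/640 = 0.45
  a_RS = 0/1400 = 0.00, a_SS = 70/1400 = 0.05, a_BS = 210/1400 = 0.15
  a_RB = 288/960 = 0.30, a_SB = 48/960 = 0.05, a_BB = 336/960 = 0.35
I − A =
  [   1.00     0.00    -0.30]
  [  -0.25     0.95    -0.05]
  [  -0.45    -0.15     0.65]
Cofactors of I−A, C_ij = (−1)^(i+j)·(minor ij) (rows/columns in the sector order above):
  C_11 = (0.95)(0.65) − (-0.05)(-0.15) = 0.6100
  C_12 = −[(-0.25)(0.65) − (-0.05)(-0.45)] = 0.1850
  C_13 = (-0.25)(-0.15) − (0.95)(-0.45) = 0.4650
  C_21 = −[(0.00)(0.65) − (-0.30)(-0.15)] = 0.0450
  C_22 = (1.00)(0.65) − (-0.30)(-0.45) = 0.5150
  C_23 = −[(1.00)(-0.15) − (0.00)(-0.45)] = 0.1500
  C_31 = (0.00)(-0.05) − (-0.30)(0.95) = 0.2850
  C_32 = −[(1.00)(-0.05) − (-0.30)(-0.25)] = 0.1250
  C_33 = (1.00)(0.95) − (0.00)(-0.25) = 0.9500
det(I−A) = Σ_j (I−A)_1j·C_1j = (1.00)(0.6100) + (0.00)(0.1850) + (-0.30)(0.4650) = 0.4705
adj(I−A) = Cᵀ =
  [ 0.6100   0.0450   0.2850]
  [ 0.1850   0.5150   0.1250]
  [ 0.4650   0.1500   0.9500]
(I − A)⁻¹ = adj(I−A) / det(I−A) ≈
  [   1.2965     0.0956     0.6057]
  [   0.3932     1.0946     0.2657]
  [   0.9883     0.3188     2.0191]
The output multiplier for sector j is the column-j sum of the Leontief inverse (I − A)⁻¹ = adj(I−A) / det(I−A).
Column R of adj(I−A): (0.6100, 0.1850, 0.4650); det(I−A) = 0.4705.
m_R = (0.6100 + 0.1850 + 0.4650) / 0.4705 = 1.26 / 0.4705 ≈ 2.678.

m_R = 2.678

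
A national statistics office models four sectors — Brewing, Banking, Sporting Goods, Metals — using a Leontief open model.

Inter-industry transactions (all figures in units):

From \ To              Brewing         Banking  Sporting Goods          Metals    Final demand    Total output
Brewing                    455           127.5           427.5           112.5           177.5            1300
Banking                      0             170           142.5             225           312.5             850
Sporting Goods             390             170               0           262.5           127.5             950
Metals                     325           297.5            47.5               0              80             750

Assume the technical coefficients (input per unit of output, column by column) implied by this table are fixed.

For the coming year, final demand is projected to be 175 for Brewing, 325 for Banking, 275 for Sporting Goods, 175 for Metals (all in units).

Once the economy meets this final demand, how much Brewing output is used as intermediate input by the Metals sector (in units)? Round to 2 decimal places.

z_14 = 154.23

Technical coefficients a_ij = z_ij / X_j:
  a_11 = 455/1300 = 0.35, a_21 = 0/1300 = 0.00, a_31 = 390/1300 = 0.30, a_41 = 325/1300 = 0.25
  a_12 = 127.5/850 = 0.15, a_22 = 170/850 = 0.20, a_32 = 170/850 = 0.20, a_42 = 297.5/850 = 0.35
  a_13 = 427.5/950 = 0.45, a_23 = 142.5/950 = 0.15, a_33 = 0/950 = 0.00, a_43 = 47.5/950 = 0.05
  a_14 = 112.5/750 = 0.15, a_24 = 225/750 = 0.30, a_34 = 262.5/750 = 0.35, a_44 = 0/750 = 0.00
I − A =
  [   0.65    -0.15    -0.45    -0.15]
  [   0.00     0.80    -0.15    -0.30]
  [  -0.30    -0.20     1.00    -0.35]
  [  -0.25    -0.35    -0.05     1.00]
Compute the cofactors C_ij = (−1)^(i+j)·(3×3 minor ij) of I−A; the adjugate is their transpose:
adj(I−A) = Cᵀ =
  [ 0.629625   0.346500   0.351375   0.321375]
  [ 0.137625   0.424500   0.135375   0.195375]
  [ 0.293500   0.276000   0.410500   0.270500]
  [ 0.220250   0.249000   0.155750   0.385750]
det(I−A) = Σ_j (I−A)_1j·C_1j = (0.65)(0.629625) + (-0.15)(0.137625) + (-0.45)(0.293500) + (-0.15)(0.220250) = 0.2235
(I − A)⁻¹ = adj(I−A) / det(I−A) ≈
  [   2.8171     1.5503     1.5721     1.4379]
  [   0.6158     1.8993     0.6057     0.8742]
  [   1.3132     1.2349     1.8367     1.2103]
  [   0.9855     1.1141     0.6969     1.7260]
First solve x = (I − A)⁻¹ d = adj(I−A)·d / det(I−A); in particular x_4 = (0.220250·175 + 0.249000·325 + 0.155750·275 + 0.385750·175) / 0.2235 = 229.80625 / 0.2235 ≈ 1028.2159.
Intermediate flow from 1 to 4: z_14 = a_14 · x_4 = 0.15 × 229.80625 / 0.2235 = 34.4709375 / 0.2235 ≈ 154.23.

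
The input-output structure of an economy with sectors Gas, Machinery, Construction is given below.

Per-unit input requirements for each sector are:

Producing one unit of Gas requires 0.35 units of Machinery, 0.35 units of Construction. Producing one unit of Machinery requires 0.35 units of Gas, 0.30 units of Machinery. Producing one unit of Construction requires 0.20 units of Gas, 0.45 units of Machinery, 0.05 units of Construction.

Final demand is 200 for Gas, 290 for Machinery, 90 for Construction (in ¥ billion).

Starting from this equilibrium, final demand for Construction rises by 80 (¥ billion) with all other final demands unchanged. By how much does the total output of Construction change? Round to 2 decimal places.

Δx_3 = 103.94

I − A =
  [   1.00    -0.35    -0.20]
  [  -0.35     0.70    -0.45]
  [  -0.35     0.00     0.95]
Cofactors of I−A, C_ij = (−1)^(i+j)·(minor ij) (rows/columns in the sector order above):
  C_11 = (0.70)(0.95) − (-0.45)(0.00) = 0.6650
  C_12 = −[(-0.35)(0.95) − (-0.45)(-0.35)] = 0.4900
  C_13 = (-0.35)(0.00) − (0.70)(-0.35) = 0.2450
  C_21 = −[(-0.35)(0.95) − (-0.20)(0.00)] = 0.3325
  C_22 = (1.00)(0.95) − (-0.20)(-0.35) = 0.8800
  C_23 = −[(1.00)(0.00) − (-0.35)(-0.35)] = 0.1225
  C_31 = (-0.35)(-0.45) − (-0.20)(0.70) = 0.2975
  C_32 = −[(1.00)(-0.45) − (-0.20)(-0.35)] = 0.5200
  C_33 = (1.00)(0.70) − (-0.35)(-0.35) = 0.5775
det(I−A) = Σ_j (I−A)_1j·C_1j = (1.00)(0.6650) + (-0.35)(0.4900) + (-0.20)(0.2450) = 0.4445
adj(I−A) = Cᵀ =
  [ 0.6650   0.3325   0.2975]
  [ 0.4900   0.8800   0.5200]
  [ 0.2450   0.1225   0.5775]
(I − A)⁻¹ = adj(I−A) / det(I−A) ≈
  [   1.4961     0.7480     0.6693]
  [   1.1024     1.9798     1.1699]
  [   0.5512     0.2756     1.2992]
Δx = (I − A)⁻¹ Δd with Δd having +80 in the Construction component and 0 elsewhere.
So Δx_3 = L_33 · (+80), where L_33 = adj(I−A)_33 / det(I−A) = 0.5775 / 0.4445.
Δx_3 = 0.5775 × (+80) / 0.4445 = 46.20 / 0.4445 ≈ 103.94.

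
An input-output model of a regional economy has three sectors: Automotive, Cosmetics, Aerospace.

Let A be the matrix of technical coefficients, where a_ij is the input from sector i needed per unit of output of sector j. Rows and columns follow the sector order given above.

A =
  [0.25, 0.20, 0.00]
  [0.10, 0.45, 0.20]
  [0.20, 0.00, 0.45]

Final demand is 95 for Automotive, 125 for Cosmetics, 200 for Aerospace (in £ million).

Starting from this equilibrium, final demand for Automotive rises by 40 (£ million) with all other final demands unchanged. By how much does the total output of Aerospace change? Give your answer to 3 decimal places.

I − A =
  [   0.75    -0.20     0.00]
  [  -0.10     0.55    -0.20]
  [  -0.20     0.00     0.55]
Cofactors of I−A, C_ij = (−1)^(i+j)·(minor ij) (rows/columns in the sector order above):
  C_11 = (0.55)(0.55) − (-0.20)(0.00) = 0.3025
  C_12 = −[(-0.10)(0.55) − (-0.20)(-0.20)] = 0.0950
  C_13 = (-0.10)(0.00) − (0.55)(-0.20) = 0.1100
  C_21 = −[(-0.20)(0.55) − (0.00)(0.00)] = 0.1100
  C_22 = (0.75)(0.55) − (0.00)(-0.20) = 0.4125
  C_23 = −[(0.75)(0.00) − (-0.20)(-0.20)] = 0.0400
  C_31 = (-0.20)(-0.20) − (0.00)(0.55) = 0.0400
  C_32 = −[(0.75)(-0.20) − (0.00)(-0.10)] = 0.1500
  C_33 = (0.75)(0.55) − (-0.20)(-0.10) = 0.3925
det(I−A) = Σ_j (I−A)_1j·C_1j = (0.75)(0.3025) + (-0.20)(0.0950) + (0.00)(0.1100) = 0.207875
adj(I−A) = Cᵀ =
  [ 0.3025   0.1100   0.0400]
  [ 0.0950   0.4125   0.1500]
  [ 0.1100   0.0400   0.3925]
(I − A)⁻¹ = adj(I−A) / det(I−A) ≈
  [   1.4552     0.5292     0.1924]
  [   0.4570     1.9844     0.7216]
  [   0.5292     0.1924     1.8882]
Δx = (I − A)⁻¹ Δd with Δd having +40 in the Automotive component and 0 elsewhere.
So Δx_3 = L_31 · (+40), where L_31 = adj(I−A)_31 / det(I−A) = 0.1100 / 0.207875.
Δx_3 = 0.1100 × (+40) / 0.207875 = 4.40 / 0.207875 ≈ 21.167.

Δx_3 = 21.167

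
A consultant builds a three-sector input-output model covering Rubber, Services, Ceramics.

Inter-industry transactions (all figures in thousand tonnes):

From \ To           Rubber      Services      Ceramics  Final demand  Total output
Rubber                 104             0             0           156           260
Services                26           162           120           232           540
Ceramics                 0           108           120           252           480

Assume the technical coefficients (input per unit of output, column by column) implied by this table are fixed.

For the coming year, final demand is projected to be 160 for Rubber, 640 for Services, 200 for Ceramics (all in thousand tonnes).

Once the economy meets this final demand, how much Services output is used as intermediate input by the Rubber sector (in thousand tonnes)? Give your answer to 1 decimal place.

Technical coefficients a_ij = z_ij / X_j:
  a_RR = 104/260 = 0.40, a_SR = 26/260 = 0.10, a_CR = 0/260 = 0.00
  a_RS = 0/540 = 0.00, a_SS = 162/540 = 0.30, a_CS = 108/540 = 0.20
  a_RC = 0/480 = 0.00, a_SC = 120/480 = 0.25, a_CC = 120/480 = 0.25
I − A =
  [   0.60     0.00     0.00]
  [  -0.10     0.70    -0.25]
  [   0.00    -0.20     0.75]
Cofactors of I−A, C_ij = (−1)^(i+j)·(minor ij) (rows/columns in the sector order above):
  C_11 = (0.70)(0.75) − (-0.25)(-0.20) = 0.4750
  C_12 = −[(-0.10)(0.75) − (-0.25)(0.00)] = 0.0750
  C_13 = (-0.10)(-0.20) − (0.70)(0.00) = 0.0200
  C_21 = −[(0.00)(0.75) − (0.00)(-0.20)] = 0.0000
  C_22 = (0.60)(0.75) − (0.00)(0.00) = 0.4500
  C_23 = −[(0.60)(-0.20) − (0.00)(0.00)] = 0.1200
  C_31 = (0.00)(-0.25) − (0.00)(0.70) = 0.0000
  C_32 = −[(0.60)(-0.25) − (0.00)(-0.10)] = 0.1500
  C_33 = (0.60)(0.70) − (0.00)(-0.10) = 0.4200
det(I−A) = Σ_j (I−A)_1j·C_1j = (0.60)(0.4750) + (0.00)(0.0750) + (0.00)(0.0200) = 0.2850
adj(I−A) = Cᵀ =
  [ 0.4750   0.0000   0.0000]
  [ 0.0750   0.4500   0.1500]
  [ 0.0200   0.1200   0.4200]
(I − A)⁻¹ = adj(I−A) / det(I−A) ≈
  [   1.6667     0.0000     0.0000]
  [   0.2632     1.5789     0.5263]
  [   0.0702     0.4211     1.4737]
First solve x = (I − A)⁻¹ d = adj(I−A)·d / det(I−A); in particular x_R = (0.4750·160 + 0.0000·640 + 0.0000·200) / 0.2850 = 76.00 / 0.2850 ≈ 266.667.
Intermediate flow from S to R: z_SR = a_SR · x_R = 0.10 × 76.00 / 0.2850 = 7.60 / 0.2850 ≈ 26.7.

z_SR = 26.7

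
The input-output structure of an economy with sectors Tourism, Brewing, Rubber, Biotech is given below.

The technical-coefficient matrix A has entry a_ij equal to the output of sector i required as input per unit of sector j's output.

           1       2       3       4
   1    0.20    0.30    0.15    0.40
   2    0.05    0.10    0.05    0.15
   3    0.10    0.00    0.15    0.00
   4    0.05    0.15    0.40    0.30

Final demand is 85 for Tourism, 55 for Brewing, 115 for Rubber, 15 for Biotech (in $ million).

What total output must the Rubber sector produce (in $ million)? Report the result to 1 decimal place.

x_3 = 165.7

I − A =
  [   0.80    -0.30    -0.15    -0.40]
  [  -0.05     0.90    -0.05    -0.15]
  [  -0.10     0.00     0.85     0.00]
  [  -0.05    -0.15    -0.40     0.70]
Compute the cofactors C_ij = (−1)^(i+j)·(3×3 minor ij) of I−A; the adjugate is their transpose:
adj(I−A) = Cᵀ =
  [ 0.516375   0.229500   0.266625   0.344250]
  [ 0.045625   0.432500   0.089375   0.118750]
  [ 0.060750   0.027000   0.452250   0.040500]
  [ 0.081375   0.124500   0.296625   0.584250]
det(I−A) = Σ_j (I−A)_1j·C_1j = (0.80)(0.516375) + (-0.30)(0.045625) + (-0.15)(0.060750) + (-0.40)(0.081375) = 0.35775
(I − A)⁻¹ = adj(I−A) / det(I−A) ≈
  [   1.4434     0.6415     0.7453     0.9623]
  [   0.1275     1.2089     0.2498     0.3319]
  [   0.1698     0.0755     1.2642     0.1132]
  [   0.2275     0.3480     0.8291     1.6331]
x = (I − A)⁻¹ d = adj(I−A)·d / det(I−A), with det(I−A) = 0.35775:
  x_1 = (0.516375·85 + 0.229500·55 + 0.266625·115 + 0.344250·15) / 0.35775 = 92.34 / 0.35775 ≈ 258.1
  x_2 = (0.045625·85 + 0.432500·55 + 0.089375·115 + 0.118750·15) / 0.35775 = 39.725 / 0.35775 ≈ 111.0
  x_3 = (0.060750·85 + 0.027000·55 + 0.452250·115 + 0.040500·15) / 0.35775 = 59.265 / 0.35775 ≈ 165.7
  x_4 = (0.081375·85 + 0.124500·55 + 0.296625·115 + 0.584250·15) / 0.35775 = 56.64 / 0.35775 ≈ 158.3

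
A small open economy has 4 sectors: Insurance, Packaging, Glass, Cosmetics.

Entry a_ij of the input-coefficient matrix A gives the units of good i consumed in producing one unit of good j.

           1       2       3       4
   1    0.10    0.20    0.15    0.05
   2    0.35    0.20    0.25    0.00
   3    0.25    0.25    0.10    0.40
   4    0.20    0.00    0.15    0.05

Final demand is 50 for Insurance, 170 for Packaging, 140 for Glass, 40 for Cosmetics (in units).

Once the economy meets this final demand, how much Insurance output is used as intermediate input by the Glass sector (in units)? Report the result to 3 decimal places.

I − A =
  [   0.90    -0.20    -0.15    -0.05]
  [  -0.35     0.80    -0.25     0.00]
  [  -0.25    -0.25     0.90    -0.40]
  [  -0.20     0.00    -0.15     0.95]
Compute the cofactors C_ij = (−1)^(i+j)·(3×3 minor ij) of I−A; the adjugate is their transpose:
adj(I−A) = Cᵀ =
  [ 0.576625   0.196500   0.167500   0.100875]
  [ 0.357625   0.657000   0.263750   0.129875]
  [ 0.337125   0.274750   0.609500   0.274375]
  [ 0.174625   0.084750   0.131500   0.473125]
det(I−A) = Σ_j (I−A)_1j·C_1j = (0.90)(0.576625) + (-0.20)(0.357625) + (-0.15)(0.337125) + (-0.05)(0.174625) = 0.3881375
(I − A)⁻¹ = adj(I−A) / det(I−A) ≈
  [   1.4856     0.5063     0.4315     0.2599]
  [   0.9214     1.6927     0.6795     0.3346]
  [   0.8686     0.7079     1.5703     0.7069]
  [   0.4499     0.2184     0.3388     1.2190]
First solve x = (I − A)⁻¹ d = adj(I−A)·d / det(I−A); in particular x_3 = (0.337125·50 + 0.274750·170 + 0.609500·140 + 0.274375·40) / 0.3881375 = 159.86875 / 0.3881375 ≈ 411.88690.
Intermediate flow from 1 to 3: z_13 = a_13 · x_3 = 0.15 × 159.86875 / 0.3881375 = 23.9803125 / 0.3881375 ≈ 61.783.

z_13 = 61.783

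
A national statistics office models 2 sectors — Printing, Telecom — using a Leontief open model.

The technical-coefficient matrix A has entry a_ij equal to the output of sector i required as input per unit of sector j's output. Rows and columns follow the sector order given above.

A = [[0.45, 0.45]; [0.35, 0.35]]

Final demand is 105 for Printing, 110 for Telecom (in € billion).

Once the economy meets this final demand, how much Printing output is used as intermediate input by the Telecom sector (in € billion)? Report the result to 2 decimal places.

I − A =
  [   0.55    -0.45]
  [  -0.35     0.65]
det(I−A) = (0.55)(0.65) − (-0.45)(-0.35) = 0.2000
adj(I−A) = [[0.65, 0.45], [0.35, 0.55]]
(I − A)⁻¹ = adj(I−A) / det(I−A) ≈
  [   3.2500     2.2500]
  [   1.7500     2.7500]
First solve x = (I − A)⁻¹ d = adj(I−A)·d / det(I−A); in particular x_T = (0.35·105 + 0.55·110) / 0.2000 = 97.25 / 0.2000 = 486.2500.
Intermediate flow from P to T: z_PT = a_PT · x_T = 0.45 × 97.25 / 0.2000 = 43.7625 / 0.2000 ≈ 218.81.

z_PT = 218.81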